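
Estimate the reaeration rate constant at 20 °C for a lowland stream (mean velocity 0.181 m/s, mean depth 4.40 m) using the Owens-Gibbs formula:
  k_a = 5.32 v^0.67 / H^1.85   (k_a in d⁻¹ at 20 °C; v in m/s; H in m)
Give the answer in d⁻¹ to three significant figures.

k_a = 5.32 × 0.181^0.67 / 4.40^1.85 = 5.32 × 0.3182 / 15.50 = 0.1092 d⁻¹.

k_a ≈ 0.109 d⁻¹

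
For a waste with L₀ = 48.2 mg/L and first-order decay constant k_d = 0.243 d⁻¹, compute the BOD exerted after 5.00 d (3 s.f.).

y_t = L₀(1 − e^(−k_d t)) = 48.2 × (1 − e^(−0.243×5.00))
= 48.2 × (1 − 0.2967) = 48.2 × 0.7033 = 33.90 mg/L.

y ≈ 33.9 mg/L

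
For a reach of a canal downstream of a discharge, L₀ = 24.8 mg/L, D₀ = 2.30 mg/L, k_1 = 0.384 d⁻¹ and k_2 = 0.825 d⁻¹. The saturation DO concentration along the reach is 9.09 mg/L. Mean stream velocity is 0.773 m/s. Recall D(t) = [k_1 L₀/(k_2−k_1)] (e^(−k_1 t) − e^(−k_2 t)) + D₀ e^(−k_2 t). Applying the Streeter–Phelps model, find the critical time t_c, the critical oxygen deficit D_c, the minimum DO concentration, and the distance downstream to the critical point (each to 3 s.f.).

t_c ≈ 1.48 d; D_c ≈ 6.54 mg/L; min DO ≈ 2.55 mg/L; x_c ≈ 98.8 km

With k_2/k_1 = 2.148 and 1 − D₀(k_2−k_1)/(k_1 L₀) = 0.8935,
t_c = ln(2.148 × 0.8935) / (0.825 − 0.384) = ln(1.920) / 0.4410 = 0.6521/0.4410 = 1.479 d.
D_c = (k_1/k_2) L₀ e^(−k_1 t_c) = (0.384/0.825) × 24.8 × e^(−0.384×1.479) = 0.4655 × 24.8 × 0.5668 = 6.542 mg/L.
Minimum DO = C_s − D_c = 9.09 − 6.542 = 2.548 mg/L.
x_c = v t_c = 0.773 m/s × 1.479 d × 86400 s/d = 98760 m ≈ 98.8 km.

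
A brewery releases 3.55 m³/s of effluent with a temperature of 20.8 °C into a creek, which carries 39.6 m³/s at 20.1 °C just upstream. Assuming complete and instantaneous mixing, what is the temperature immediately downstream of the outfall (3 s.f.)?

Flow-weighted mixing: C = (Q_r C_r + Q_w C_w)/(Q_r + Q_w)
= (39.6×20.1 + 3.55×20.8)/(39.6 + 3.55) = 869.8/43.15 = 20.16 °C.

20.2 °C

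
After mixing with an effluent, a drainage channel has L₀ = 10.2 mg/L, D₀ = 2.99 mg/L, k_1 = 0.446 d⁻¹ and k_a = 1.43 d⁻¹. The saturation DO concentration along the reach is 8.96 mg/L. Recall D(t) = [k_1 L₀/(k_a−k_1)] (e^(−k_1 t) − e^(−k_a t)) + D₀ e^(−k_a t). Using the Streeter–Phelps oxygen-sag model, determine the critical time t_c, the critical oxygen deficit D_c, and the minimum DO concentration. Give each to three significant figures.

t_c = [1/(k_a−k_1)] ln[(k_a/k_1)(1 − D₀(k_a−k_1)/(k_1 L₀))]
= [1/(1.43−0.446)] ln[(1.43/0.446)(1 − 2.99×0.9840/(0.446×10.2))]
= (1/0.9840) ln[3.206 × 0.3533] = 1.016 × ln(1.133) = 1.016 × 0.1246 = 0.1266 d.
L(t_c) = L₀ e^(−k_1 t_c) = 10.2 × 0.9451 = 9.640 mg/L, and at the critical point k_a D_c = k_1 L, so D_c = (0.446/1.43) × 9.640 = 3.007 mg/L.
Minimum DO = C_s − D_c = 8.96 − 3.007 = 5.953 mg/L.

t_c ≈ 0.127 d; D_c ≈ 3.01 mg/L; min DO ≈ 5.95 mg/L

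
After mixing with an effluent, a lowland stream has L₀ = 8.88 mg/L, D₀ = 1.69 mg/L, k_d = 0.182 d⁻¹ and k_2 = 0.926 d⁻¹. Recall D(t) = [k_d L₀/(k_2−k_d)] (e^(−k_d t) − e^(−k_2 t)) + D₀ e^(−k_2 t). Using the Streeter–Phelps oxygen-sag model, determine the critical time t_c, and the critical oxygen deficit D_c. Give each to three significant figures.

t_c = [1/(k_2−k_d)] ln[(k_2/k_d)(1 − D₀(k_2−k_d)/(k_d L₀))]
= [1/(0.926−0.182)] ln[(0.926/0.182)(1 − 1.69×0.7440/(0.182×8.88))]
= (1/0.7440) ln[5.088 × 0.2220] = 1.344 × ln(1.130) = 1.344 × 0.1218 = 0.1637 d.
D_c = (k_d/k_2) L₀ e^(−k_d t_c) = (0.182/0.926) × 8.88 × e^(−0.182×0.1637) = 0.1965 × 8.88 × 0.9706 = 1.694 mg/L.

t_c ≈ 0.164 d; D_c ≈ 1.69 mg/L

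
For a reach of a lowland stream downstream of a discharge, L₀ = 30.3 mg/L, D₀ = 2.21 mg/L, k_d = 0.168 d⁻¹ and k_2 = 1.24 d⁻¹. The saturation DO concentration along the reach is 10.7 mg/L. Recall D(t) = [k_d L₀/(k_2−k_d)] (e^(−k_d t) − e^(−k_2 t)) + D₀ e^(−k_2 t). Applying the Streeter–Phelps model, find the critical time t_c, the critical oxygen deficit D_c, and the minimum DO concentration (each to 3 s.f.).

t_c = [1/(k_2−k_d)] ln[(k_2/k_d)(1 − D₀(k_2−k_d)/(k_d L₀))]
= [1/(1.24−0.168)] ln[(1.24/0.168)(1 − 2.21×1.072/(0.168×30.3))]
= (1/1.072) ln[7.381 × 0.5346] = 0.9328 × ln(3.946) = 0.9328 × 1.373 = 1.280 d.
L(t_c) = L₀ e^(−k_d t_c) = 30.3 × 0.8064 = 24.44 mg/L, and at the critical point k_2 D_c = k_d L, so D_c = (0.168/1.24) × 24.44 = 3.311 mg/L.
Minimum DO = C_s − D_c = 10.7 − 3.311 = 7.389 mg/L.

t_c ≈ 1.28 d; D_c ≈ 3.31 mg/L; min DO ≈ 7.39 mg/L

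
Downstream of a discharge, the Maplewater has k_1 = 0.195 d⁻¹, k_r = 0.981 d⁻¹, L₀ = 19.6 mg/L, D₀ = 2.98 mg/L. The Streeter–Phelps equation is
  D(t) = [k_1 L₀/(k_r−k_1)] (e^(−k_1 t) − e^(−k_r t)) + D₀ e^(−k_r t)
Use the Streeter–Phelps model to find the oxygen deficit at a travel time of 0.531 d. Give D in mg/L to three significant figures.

D ≈ 3.27 mg/L

k_1 L₀/(k_r−k_1) = 0.195×19.6/(0.981−0.195) = 3.822/0.7860 = 4.863 mg/L.
e^(−k_1 t) = e^(−0.195×0.5310) = 0.9016; e^(−k_r t) = e^(−0.981×0.5310) = 0.5940.
D = 4.863 × (0.9016 − 0.5940) + 2.98 × 0.5940 = 1.496 + 1.770 = 3.266 mg/L.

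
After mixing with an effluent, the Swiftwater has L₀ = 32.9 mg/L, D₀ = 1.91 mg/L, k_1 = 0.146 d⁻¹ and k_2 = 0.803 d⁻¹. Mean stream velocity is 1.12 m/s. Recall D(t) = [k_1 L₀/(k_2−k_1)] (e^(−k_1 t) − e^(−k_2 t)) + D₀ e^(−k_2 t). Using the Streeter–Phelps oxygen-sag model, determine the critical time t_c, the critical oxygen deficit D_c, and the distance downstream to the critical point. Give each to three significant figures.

t_c ≈ 2.13 d; D_c ≈ 4.38 mg/L; x_c ≈ 206 km

t_c = [1/(k_2−k_1)] ln[(k_2/k_1)(1 − D₀(k_2−k_1)/(k_1 L₀))]
= [1/(0.803−0.146)] ln[(0.803/0.146)(1 − 1.91×0.6570/(0.146×32.9))]
= (1/0.6570) ln[5.500 × 0.7388] = 1.522 × ln(4.063) = 1.522 × 1.402 = 2.134 d.
L(t_c) = L₀ e^(−k_1 t_c) = 32.9 × 0.7323 = 24.09 mg/L, and at the critical point k_2 D_c = k_1 L, so D_c = (0.146/0.803) × 24.09 = 4.381 mg/L.
x_c = v t_c = 1.12 m/s × 2.134 d × 86400 s/d = 206500 m ≈ 206 km.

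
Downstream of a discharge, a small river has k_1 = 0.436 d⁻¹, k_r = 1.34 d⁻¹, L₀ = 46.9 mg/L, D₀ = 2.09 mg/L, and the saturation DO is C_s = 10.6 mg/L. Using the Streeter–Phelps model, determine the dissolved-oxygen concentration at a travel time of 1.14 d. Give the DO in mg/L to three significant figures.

k_1 L₀/(k_r−k_1) = 0.436×46.9/(1.34−0.436) = 20.45/0.9040 = 22.62 mg/L.
e^(−k_1 t) = e^(−0.436×1.140) = 0.6083; e^(−k_r t) = e^(−1.34×1.140) = 0.2171.
D = 22.62 × (0.6083 − 0.2171) + 2.09 × 0.2171 = 8.851 + 0.4536 = 9.304 mg/L.
DO = C_s − D = 10.6 − 9.304 = 1.296 mg/L.

DO ≈ 1.30 mg/L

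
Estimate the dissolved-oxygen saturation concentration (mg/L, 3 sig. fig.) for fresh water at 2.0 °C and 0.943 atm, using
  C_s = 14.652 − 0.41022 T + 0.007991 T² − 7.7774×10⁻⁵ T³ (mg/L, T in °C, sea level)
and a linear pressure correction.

C_s ≈ 13.1 mg/L

At sea level: C_s = 14.652 − 0.41022×2.0 + 0.007991×2.0² − 7.7774×10⁻⁵×2.0³ = 13.86 mg/L.
Pressure correction: C_s' = 13.86 × 0.943 = 13.07 mg/L.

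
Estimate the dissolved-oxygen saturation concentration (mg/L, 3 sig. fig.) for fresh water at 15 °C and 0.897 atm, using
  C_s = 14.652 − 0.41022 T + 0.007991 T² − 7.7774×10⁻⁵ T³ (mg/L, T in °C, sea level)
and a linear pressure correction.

C_s ≈ 9.00 mg/L

At sea level: C_s = 14.652 − 0.41022×15 + 0.007991×15² − 7.7774×10⁻⁵×15³ = 10.03 mg/L.
Pressure correction: C_s' = 10.03 × 0.897 = 9.001 mg/L.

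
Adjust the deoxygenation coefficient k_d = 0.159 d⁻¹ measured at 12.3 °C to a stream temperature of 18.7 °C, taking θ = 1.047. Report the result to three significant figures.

k_d(T₂) = k_d(T₁) · θ^(T₂−T₁) = 0.159 × 1.047^(18.7−12.3)
= 0.159 × 1.047^6.40 = 0.159 × 1.342 = 0.2133 d⁻¹.

k_d ≈ 0.213 d⁻¹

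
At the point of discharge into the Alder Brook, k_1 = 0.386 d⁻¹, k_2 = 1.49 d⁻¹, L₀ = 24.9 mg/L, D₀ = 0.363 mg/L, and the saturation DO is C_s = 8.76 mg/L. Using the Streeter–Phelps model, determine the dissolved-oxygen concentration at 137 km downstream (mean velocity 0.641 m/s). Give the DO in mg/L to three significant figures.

Travel time t = x/v = 137 km / (0.641 m/s) = 137000 m / 0.641 m/s = 213700 s = 2.474 d.
k_1 L₀/(k_2−k_1) = 0.386×24.9/(1.49−0.386) = 9.611/1.104 = 8.706 mg/L.
e^(−k_1 t) = e^(−0.386×2.474) = 0.3849; e^(−k_2 t) = e^(−1.49×2.474) = 0.02508.
D = 8.706 × (0.3849 − 0.02508) + 0.363 × 0.02508 = 3.132 + 0.009103 = 3.141 mg/L.
DO = C_s − D = 8.76 − 3.141 = 5.619 mg/L.

DO ≈ 5.62 mg/L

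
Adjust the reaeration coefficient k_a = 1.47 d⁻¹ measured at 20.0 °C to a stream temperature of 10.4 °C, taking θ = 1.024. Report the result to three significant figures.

k_a ≈ 1.17 d⁻¹

k_a(T₂) = k_a(T₁) · θ^(T₂−T₁) = 1.47 × 1.024^(10.4−20.0)
= 1.47 × 1.024^-9.60 = 1.47 × 0.7964 = 1.171 d⁻¹.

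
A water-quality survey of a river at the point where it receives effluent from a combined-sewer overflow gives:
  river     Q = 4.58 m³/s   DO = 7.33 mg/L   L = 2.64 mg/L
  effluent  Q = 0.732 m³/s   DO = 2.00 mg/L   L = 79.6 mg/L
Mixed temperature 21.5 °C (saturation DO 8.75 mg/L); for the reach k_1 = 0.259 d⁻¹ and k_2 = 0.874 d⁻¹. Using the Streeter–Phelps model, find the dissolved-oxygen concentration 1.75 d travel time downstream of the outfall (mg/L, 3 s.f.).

Mixed DO = (4.58×7.33 + 0.732×2.00)/(4.58+0.732) = 35.04/5.312 = 6.596 mg/L.
Mixed L₀ = (4.58×2.64 + 0.732×79.6)/(5.312) = 70.36/5.312 = 13.25 mg/L.
Initial deficit D₀ = C_s − DO₀ = 8.75 − 6.596 = 2.154 mg/L.
D(1.75) = [0.259×13.25/(0.874−0.259)](e^(−0.259×1.75) − e^(−0.874×1.75)) + 2.154 e^(−0.874×1.75)
= 5.578 × (0.6356 − 0.2166) + 2.154 × 0.2166 = 2.803 mg/L.
DO = 8.75 − 2.803 = 5.947 mg/L.

DO ≈ 5.95 mg/L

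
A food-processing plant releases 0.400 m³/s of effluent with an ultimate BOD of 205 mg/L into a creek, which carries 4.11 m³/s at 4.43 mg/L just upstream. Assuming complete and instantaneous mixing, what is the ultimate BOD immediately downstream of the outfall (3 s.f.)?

Flow-weighted mixing: C = (Q_r C_r + Q_w C_w)/(Q_r + Q_w)
= (4.11×4.43 + 0.400×205)/(4.11 + 0.400) = 100.2/4.510 = 22.22 mg/L.

22.2 mg/L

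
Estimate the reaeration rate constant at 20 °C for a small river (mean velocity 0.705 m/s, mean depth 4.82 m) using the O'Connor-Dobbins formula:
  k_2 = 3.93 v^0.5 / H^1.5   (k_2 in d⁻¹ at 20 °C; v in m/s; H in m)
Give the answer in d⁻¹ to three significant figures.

k_2 = 3.93 × 0.705^0.5 / 4.82^1.5 = 3.93 × 0.8396 / 10.58 = 0.3118 d⁻¹.

k_2 ≈ 0.312 d⁻¹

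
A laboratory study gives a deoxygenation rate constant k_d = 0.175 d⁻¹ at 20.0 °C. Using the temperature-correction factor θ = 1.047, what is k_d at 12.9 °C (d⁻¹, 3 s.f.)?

k_d ≈ 0.126 d⁻¹

k_d(T₂) = k_d(T₁) · θ^(T₂−T₁) = 0.175 × 1.047^(12.9−20.0)
= 0.175 × 1.047^-7.10 = 0.175 × 0.7217 = 0.1263 d⁻¹.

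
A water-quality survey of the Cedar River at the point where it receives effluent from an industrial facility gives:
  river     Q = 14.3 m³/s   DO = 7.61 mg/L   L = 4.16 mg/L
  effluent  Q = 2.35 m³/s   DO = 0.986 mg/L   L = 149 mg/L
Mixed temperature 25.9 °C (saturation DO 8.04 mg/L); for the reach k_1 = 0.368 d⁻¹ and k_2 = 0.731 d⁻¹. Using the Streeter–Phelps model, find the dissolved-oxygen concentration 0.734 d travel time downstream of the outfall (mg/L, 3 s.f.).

DO ≈ 2.79 mg/L

Mixed DO = (14.3×7.61 + 2.35×0.986)/(14.3+2.35) = 111.1/16.65 = 6.675 mg/L.
Mixed L₀ = (14.3×4.16 + 2.35×149)/(16.65) = 409.6/16.65 = 24.60 mg/L.
Initial deficit D₀ = C_s − DO₀ = 8.04 − 6.675 = 1.365 mg/L.
D(0.734) = [0.368×24.60/(0.731−0.368)](e^(−0.368×0.734) − e^(−0.731×0.734)) + 1.365 e^(−0.731×0.734)
= 24.94 × (0.7633 − 0.5848) + 1.365 × 0.5848 = 5.251 mg/L.
DO = 8.04 − 5.251 = 2.789 mg/L.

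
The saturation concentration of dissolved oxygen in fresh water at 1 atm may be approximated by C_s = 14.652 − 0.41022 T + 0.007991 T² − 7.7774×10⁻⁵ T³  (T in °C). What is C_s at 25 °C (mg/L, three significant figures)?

C_s ≈ 8.18 mg/L

C_s = 14.652 − 0.41022×25 + 0.007991×25² − 7.7774×10⁻⁵×25³ = 8.176 mg/L.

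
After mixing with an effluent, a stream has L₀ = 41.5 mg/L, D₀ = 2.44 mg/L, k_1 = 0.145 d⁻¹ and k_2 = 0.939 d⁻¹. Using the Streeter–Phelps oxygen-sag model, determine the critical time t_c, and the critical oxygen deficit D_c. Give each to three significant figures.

t_c ≈ 1.86 d; D_c ≈ 4.89 mg/L

With k_2/k_1 = 6.476 and 1 − D₀(k_2−k_1)/(k_1 L₀) = 0.6780,
t_c = ln(6.476 × 0.6780) / (0.939 − 0.145) = ln(4.391) / 0.7940 = 1.480/0.7940 = 1.863 d.
D_c = (k_1/k_2) L₀ e^(−k_1 t_c) = (0.145/0.939) × 41.5 × e^(−0.145×1.863) = 0.1544 × 41.5 × 0.7632 = 4.891 mg/L.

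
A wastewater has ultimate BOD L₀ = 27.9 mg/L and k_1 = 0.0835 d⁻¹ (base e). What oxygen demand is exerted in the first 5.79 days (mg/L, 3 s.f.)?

y ≈ 10.7 mg/L

y_t = L₀(1 − e^(−k_1 t)) = 27.9 × (1 − e^(−0.0835×5.79))
= 27.9 × (1 − 0.6166) = 27.9 × 0.3834 = 10.70 mg/L.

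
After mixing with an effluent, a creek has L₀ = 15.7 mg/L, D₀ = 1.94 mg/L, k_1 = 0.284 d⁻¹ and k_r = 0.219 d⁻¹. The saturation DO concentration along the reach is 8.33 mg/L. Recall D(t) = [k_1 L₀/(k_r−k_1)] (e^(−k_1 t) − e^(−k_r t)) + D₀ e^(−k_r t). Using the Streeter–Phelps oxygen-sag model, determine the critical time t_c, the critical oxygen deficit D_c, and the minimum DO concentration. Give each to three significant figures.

t_c = [1/(k_r−k_1)] ln[(k_r/k_1)(1 − D₀(k_r−k_1)/(k_1 L₀))]
= [1/(0.219−0.284)] ln[(0.219/0.284)(1 − 1.94×-0.06500/(0.284×15.7))]
= (1/-0.06500) ln[0.7711 × 1.028] = -15.38 × ln(0.7929) = -15.38 × -0.2320 = 3.569 d.
L(t_c) = L₀ e^(−k_1 t_c) = 15.7 × 0.3629 = 5.697 mg/L, and at the critical point k_r D_c = k_1 L, so D_c = (0.284/0.219) × 5.697 = 7.388 mg/L.
Minimum DO = C_s − D_c = 8.33 − 7.388 = 0.9421 mg/L.

t_c ≈ 3.57 d; D_c ≈ 7.39 mg/L; min DO ≈ 0.942 mg/L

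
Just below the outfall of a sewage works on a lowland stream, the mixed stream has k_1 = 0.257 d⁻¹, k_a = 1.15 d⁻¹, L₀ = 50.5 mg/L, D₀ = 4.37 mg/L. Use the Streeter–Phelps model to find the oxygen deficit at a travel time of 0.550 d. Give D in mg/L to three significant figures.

k_1 L₀/(k_a−k_1) = 0.257×50.5/(1.15−0.257) = 12.98/0.8930 = 14.53 mg/L.
e^(−k_1 t) = e^(−0.257×0.5500) = 0.8682; e^(−k_a t) = e^(−1.15×0.5500) = 0.5313.
D = 14.53 × (0.8682 − 0.5313) + 4.37 × 0.5313 = 4.897 + 2.322 = 7.218 mg/L.

D ≈ 7.22 mg/L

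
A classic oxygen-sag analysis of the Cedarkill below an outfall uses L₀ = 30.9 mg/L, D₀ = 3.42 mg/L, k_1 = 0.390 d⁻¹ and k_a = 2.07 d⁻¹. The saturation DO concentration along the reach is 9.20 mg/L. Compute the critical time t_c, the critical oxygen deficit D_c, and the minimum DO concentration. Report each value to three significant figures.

t_c ≈ 0.608 d; D_c ≈ 4.59 mg/L; min DO ≈ 4.61 mg/L

With k_a/k_1 = 5.308 and 1 − D₀(k_a−k_1)/(k_1 L₀) = 0.5232,
t_c = ln(5.308 × 0.5232) / (2.07 − 0.390) = ln(2.777) / 1.680 = 1.021/1.680 = 0.6080 d.
L(t_c) = L₀ e^(−k_1 t_c) = 30.9 × 0.7889 = 24.38 mg/L, and at the critical point k_a D_c = k_1 L, so D_c = (0.390/2.07) × 24.38 = 4.593 mg/L.
Minimum DO = C_s − D_c = 9.20 − 4.593 = 4.607 mg/L.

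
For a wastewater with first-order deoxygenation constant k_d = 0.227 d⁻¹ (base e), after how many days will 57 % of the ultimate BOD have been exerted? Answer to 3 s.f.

t ≈ 3.72 d

y/L₀ = 1 − e^(−k_d t) = 0.57 ⇒ e^(−k_d t) = 0.430
t = −ln(0.430) / 0.227 = 0.8440 / 0.227 = 3.718 d.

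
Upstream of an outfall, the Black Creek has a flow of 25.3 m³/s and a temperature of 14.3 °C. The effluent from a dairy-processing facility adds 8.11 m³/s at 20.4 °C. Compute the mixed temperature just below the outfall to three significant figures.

15.8 °C

Flow-weighted mixing: C = (Q_r C_r + Q_w C_w)/(Q_r + Q_w)
= (25.3×14.3 + 8.11×20.4)/(25.3 + 8.11) = 527.2/33.41 = 15.78 °C.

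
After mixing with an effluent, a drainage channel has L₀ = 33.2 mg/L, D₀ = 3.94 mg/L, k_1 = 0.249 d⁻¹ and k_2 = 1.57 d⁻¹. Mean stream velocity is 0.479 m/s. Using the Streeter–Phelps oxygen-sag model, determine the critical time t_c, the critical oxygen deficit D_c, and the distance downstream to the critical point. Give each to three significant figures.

t_c ≈ 0.642 d; D_c ≈ 4.49 mg/L; x_c ≈ 26.6 km

With k_2/k_1 = 6.305 and 1 − D₀(k_2−k_1)/(k_1 L₀) = 0.3704,
t_c = ln(6.305 × 0.3704) / (1.57 − 0.249) = ln(2.335) / 1.321 = 0.8482/1.321 = 0.6421 d.
D_c = (k_1/k_2) L₀ e^(−k_1 t_c) = (0.249/1.57) × 33.2 × e^(−0.249×0.6421) = 0.1586 × 33.2 × 0.8522 = 4.487 mg/L.
x_c = v t_c = 0.479 m/s × 0.6421 d × 86400 s/d = 26570 m ≈ 26.6 km.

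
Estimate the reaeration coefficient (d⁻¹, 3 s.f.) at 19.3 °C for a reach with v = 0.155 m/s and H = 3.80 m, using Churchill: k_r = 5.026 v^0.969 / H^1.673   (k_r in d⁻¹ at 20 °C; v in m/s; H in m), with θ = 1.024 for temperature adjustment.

k_r(20) = 5.026 × 0.155^0.969 / 3.80^1.673 = 5.026 × 0.1642 / 9.332 = 0.08845 d⁻¹.
k_r(19.3) = 0.08845 × 1.024^(19.3−20) = 0.08845 × 0.9835 = 0.08699 d⁻¹.

k_r ≈ 0.0870 d⁻¹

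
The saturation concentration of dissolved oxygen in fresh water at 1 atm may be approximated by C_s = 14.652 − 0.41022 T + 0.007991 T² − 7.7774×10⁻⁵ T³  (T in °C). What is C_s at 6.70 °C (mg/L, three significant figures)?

C_s = 14.652 − 0.41022×6.70 + 0.007991×6.70² − 7.7774×10⁻⁵×6.70³ = 12.24 mg/L.

C_s ≈ 12.2 mg/L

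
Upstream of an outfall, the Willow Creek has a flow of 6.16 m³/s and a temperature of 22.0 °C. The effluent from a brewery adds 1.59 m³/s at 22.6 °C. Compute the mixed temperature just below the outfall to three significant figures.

22.1 °C

Flow-weighted mixing: C = (Q_r C_r + Q_w C_w)/(Q_r + Q_w)
= (6.16×22.0 + 1.59×22.6)/(6.16 + 1.59) = 171.5/7.750 = 22.12 °C.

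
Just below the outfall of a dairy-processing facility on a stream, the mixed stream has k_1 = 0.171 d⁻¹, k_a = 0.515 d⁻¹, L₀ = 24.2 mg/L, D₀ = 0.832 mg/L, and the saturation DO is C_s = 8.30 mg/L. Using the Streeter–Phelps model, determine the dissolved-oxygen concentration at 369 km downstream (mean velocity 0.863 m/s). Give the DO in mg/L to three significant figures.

Travel time t = x/v = 369 km / (0.863 m/s) = 369000 m / 0.863 m/s = 427600 s = 4.949 d.
k_1 L₀/(k_a−k_1) = 0.171×24.2/(0.515−0.171) = 4.138/0.3440 = 12.03 mg/L.
e^(−k_1 t) = e^(−0.171×4.949) = 0.4290; e^(−k_a t) = e^(−0.515×4.949) = 0.07819.
D = 12.03 × (0.4290 − 0.07819) + 0.832 × 0.07819 = 4.220 + 0.06505 = 4.285 mg/L.
DO = C_s − D = 8.30 − 4.285 = 4.015 mg/L.

DO ≈ 4.01 mg/L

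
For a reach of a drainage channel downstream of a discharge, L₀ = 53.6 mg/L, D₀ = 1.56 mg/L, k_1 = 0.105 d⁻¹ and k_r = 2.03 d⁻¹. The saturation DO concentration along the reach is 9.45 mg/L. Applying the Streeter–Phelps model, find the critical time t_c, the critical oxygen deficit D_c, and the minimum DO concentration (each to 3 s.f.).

t_c ≈ 1.14 d; D_c ≈ 2.46 mg/L; min DO ≈ 6.99 mg/L

t_c = [1/(k_r−k_1)] ln[(k_r/k_1)(1 − D₀(k_r−k_1)/(k_1 L₀))]
= [1/(2.03−0.105)] ln[(2.03/0.105)(1 − 1.56×1.925/(0.105×53.6))]
= (1/1.925) ln[19.33 × 0.4664] = 0.5195 × ln(9.017) = 0.5195 × 2.199 = 1.142 d.
D_c = (k_1/k_r) L₀ e^(−k_1 t_c) = (0.105/2.03) × 53.6 × e^(−0.105×1.142) = 0.05172 × 53.6 × 0.8870 = 2.459 mg/L.
Minimum DO = C_s − D_c = 9.45 − 2.459 = 6.991 mg/L.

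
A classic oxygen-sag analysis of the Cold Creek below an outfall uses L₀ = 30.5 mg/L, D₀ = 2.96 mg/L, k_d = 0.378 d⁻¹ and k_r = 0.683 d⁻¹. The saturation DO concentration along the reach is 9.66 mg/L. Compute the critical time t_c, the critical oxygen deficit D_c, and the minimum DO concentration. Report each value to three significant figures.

t_c ≈ 1.67 d; D_c ≈ 8.97 mg/L; min DO ≈ 0.689 mg/L

At the critical point dD/dt = 0, so k_d L₀ e^(−k_d t) = k_r D. Substituting D(t) from the Streeter–Phelps equation and solving for t gives
t_c = ln[(k_r/k_d)(1 − D₀(k_r−k_d)/(k_d L₀))] / (k_r−k_d).
Here k_r−k_d = 0.3050 d⁻¹ and 1 − D₀(k_r−k_d)/(k_d L₀) = 1 − 2.96×0.3050/(0.378×30.5) = 0.9217, so
t_c = ln(1.807 × 0.9217) / 0.3050 = 0.5101 / 0.3050 = 1.672 d.
D_c = (k_d/k_r) L₀ e^(−k_d t_c) = (0.378/0.683) × 30.5 × e^(−0.378×1.672) = 0.5534 × 30.5 × 0.5315 = 8.971 mg/L.
Minimum DO = C_s − D_c = 9.66 − 8.971 = 0.6891 mg/L.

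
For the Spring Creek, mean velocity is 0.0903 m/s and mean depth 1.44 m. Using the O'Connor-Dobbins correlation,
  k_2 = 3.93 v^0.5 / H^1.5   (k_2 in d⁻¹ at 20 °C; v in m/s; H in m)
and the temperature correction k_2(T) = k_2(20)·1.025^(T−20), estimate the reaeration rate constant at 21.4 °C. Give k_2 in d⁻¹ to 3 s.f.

k_2(20) = 3.93 × 0.0903^0.5 / 1.44^1.5 = 3.93 × 0.3005 / 1.728 = 0.6834 d⁻¹.
k_2(21.4) = 0.6834 × 1.025^(21.4−20) = 0.6834 × 1.035 = 0.7075 d⁻¹.

k_2 ≈ 0.707 d⁻¹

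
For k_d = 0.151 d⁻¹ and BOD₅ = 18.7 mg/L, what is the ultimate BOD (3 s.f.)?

L₀ ≈ 35.3 mg/L

BOD₅ = L₀(1 − e^(−5k_d)) ⇒ L₀ = BOD₅ / (1 − e^(−5×0.151))
= 18.7 / (1 − 0.4700) = 18.7 / 0.5300 = 35.28 mg/L.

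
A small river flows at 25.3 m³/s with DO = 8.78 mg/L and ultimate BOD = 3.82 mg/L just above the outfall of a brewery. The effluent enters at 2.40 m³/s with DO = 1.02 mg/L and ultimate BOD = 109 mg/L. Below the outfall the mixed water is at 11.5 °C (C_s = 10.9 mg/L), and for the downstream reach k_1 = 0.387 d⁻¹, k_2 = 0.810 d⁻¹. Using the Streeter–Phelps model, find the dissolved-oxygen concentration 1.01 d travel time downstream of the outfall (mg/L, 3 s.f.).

Mixed DO = (25.3×8.78 + 2.40×1.02)/(25.3+2.40) = 224.6/27.70 = 8.108 mg/L.
Mixed L₀ = (25.3×3.82 + 2.40×109)/(27.70) = 358.2/27.70 = 12.93 mg/L.
Initial deficit D₀ = C_s − DO₀ = 10.9 − 8.108 = 2.792 mg/L.
D(1.01) = [0.387×12.93/(0.810−0.387)](e^(−0.387×1.01) − e^(−0.810×1.01)) + 2.792 e^(−0.810×1.01)
= 11.83 × (0.6765 − 0.4413) + 2.792 × 0.4413 = 4.015 mg/L.
DO = 10.9 − 4.015 = 6.885 mg/L.

DO ≈ 6.88 mg/L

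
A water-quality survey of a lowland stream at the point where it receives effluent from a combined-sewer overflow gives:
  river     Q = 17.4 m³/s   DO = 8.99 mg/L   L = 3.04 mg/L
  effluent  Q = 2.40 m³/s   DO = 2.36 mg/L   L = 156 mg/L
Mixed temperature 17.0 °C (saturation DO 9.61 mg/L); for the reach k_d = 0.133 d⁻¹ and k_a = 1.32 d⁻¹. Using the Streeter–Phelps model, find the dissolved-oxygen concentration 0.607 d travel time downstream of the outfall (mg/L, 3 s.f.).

Mixed DO = (17.4×8.99 + 2.40×2.36)/(17.4+2.40) = 162.1/19.80 = 8.186 mg/L.
Mixed L₀ = (17.4×3.04 + 2.40×156)/(19.80) = 427.3/19.80 = 21.58 mg/L.
Initial deficit D₀ = C_s − DO₀ = 9.61 − 8.186 = 1.424 mg/L.
D(0.607) = [0.133×21.58/(1.32−0.133)](e^(−0.133×0.607) − e^(−1.32×0.607)) + 1.424 e^(−1.32×0.607)
= 2.418 × (0.9224 − 0.4488) + 1.424 × 0.4488 = 1.784 mg/L.
DO = 9.61 − 1.784 = 7.826 mg/L.

DO ≈ 7.83 mg/L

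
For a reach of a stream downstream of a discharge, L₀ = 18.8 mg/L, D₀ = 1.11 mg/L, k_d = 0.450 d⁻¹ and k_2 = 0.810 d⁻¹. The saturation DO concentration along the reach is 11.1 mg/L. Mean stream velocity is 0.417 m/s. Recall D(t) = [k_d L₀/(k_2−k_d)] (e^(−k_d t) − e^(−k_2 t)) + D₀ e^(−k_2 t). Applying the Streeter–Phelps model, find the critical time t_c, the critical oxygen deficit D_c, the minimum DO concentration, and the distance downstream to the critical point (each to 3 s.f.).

With k_2/k_d = 1.800 and 1 − D₀(k_2−k_d)/(k_d L₀) = 0.9528,
t_c = ln(1.800 × 0.9528) / (0.810 − 0.450) = ln(1.715) / 0.3600 = 0.5394/0.3600 = 1.498 d.
L(t_c) = L₀ e^(−k_d t_c) = 18.8 × 0.5095 = 9.579 mg/L, and at the critical point k_2 D_c = k_d L, so D_c = (0.450/0.810) × 9.579 = 5.322 mg/L.
Minimum DO = C_s − D_c = 11.1 − 5.322 = 5.778 mg/L.
x_c = v t_c = 0.417 m/s × 1.498 d × 86400 s/d = 53980 m ≈ 54.0 km.

t_c ≈ 1.50 d; D_c ≈ 5.32 mg/L; min DO ≈ 5.78 mg/L; x_c ≈ 54.0 km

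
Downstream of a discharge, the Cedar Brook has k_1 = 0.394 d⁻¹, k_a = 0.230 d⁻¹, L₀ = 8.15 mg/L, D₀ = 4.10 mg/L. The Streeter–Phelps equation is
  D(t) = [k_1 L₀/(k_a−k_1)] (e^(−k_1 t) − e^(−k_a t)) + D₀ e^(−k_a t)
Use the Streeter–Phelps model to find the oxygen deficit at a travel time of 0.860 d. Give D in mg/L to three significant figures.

D ≈ 5.48 mg/L

k_1 L₀/(k_a−k_1) = 0.394×8.15/(0.230−0.394) = 3.211/-0.1640 = -19.58 mg/L.
e^(−k_1 t) = e^(−0.394×0.8600) = 0.7126; e^(−k_a t) = e^(−0.230×0.8600) = 0.8205.
D = -19.58 × (0.7126 − 0.8205) + 4.10 × 0.8205 = 2.113 + 3.364 = 5.478 mg/L.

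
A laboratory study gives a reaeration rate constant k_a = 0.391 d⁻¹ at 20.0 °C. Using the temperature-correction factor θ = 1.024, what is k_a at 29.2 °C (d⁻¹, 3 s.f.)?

k_a(T₂) = k_a(T₁) · θ^(T₂−T₁) = 0.391 × 1.024^(29.2−20.0)
= 0.391 × 1.024^9.20 = 0.391 × 1.244 = 0.4863 d⁻¹.

k_a ≈ 0.486 d⁻¹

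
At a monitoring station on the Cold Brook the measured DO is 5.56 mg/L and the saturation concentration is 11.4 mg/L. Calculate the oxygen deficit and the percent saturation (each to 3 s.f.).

D ≈ 5.84 mg/L; 48.8 % saturation

D = C_s − C = 11.4 − 5.56 = 5.84 mg/L.
% saturation = 5.56/11.4 × 100 = 48.8 %.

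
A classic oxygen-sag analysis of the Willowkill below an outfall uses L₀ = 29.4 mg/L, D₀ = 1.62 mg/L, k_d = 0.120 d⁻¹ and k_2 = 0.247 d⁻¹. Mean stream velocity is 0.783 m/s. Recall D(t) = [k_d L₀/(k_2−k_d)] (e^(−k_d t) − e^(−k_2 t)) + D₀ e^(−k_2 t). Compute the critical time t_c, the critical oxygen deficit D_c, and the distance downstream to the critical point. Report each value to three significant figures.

t_c ≈ 5.21 d; D_c ≈ 7.64 mg/L; x_c ≈ 353 km

At the critical point dD/dt = 0, so k_d L₀ e^(−k_d t) = k_2 D. Substituting D(t) from the Streeter–Phelps equation and solving for t gives
t_c = ln[(k_2/k_d)(1 − D₀(k_2−k_d)/(k_d L₀))] / (k_2−k_d).
Here k_2−k_d = 0.1270 d⁻¹ and 1 − D₀(k_2−k_d)/(k_d L₀) = 1 − 1.62×0.1270/(0.120×29.4) = 0.9417, so
t_c = ln(2.058 × 0.9417) / 0.1270 = 0.6618 / 0.1270 = 5.211 d.
D_c = (k_d/k_2) L₀ e^(−k_d t_c) = (0.120/0.247) × 29.4 × e^(−0.120×5.211) = 0.4858 × 29.4 × 0.5351 = 7.643 mg/L.
x_c = v t_c = 0.783 m/s × 5.211 d × 86400 s/d = 352500 m ≈ 353 km.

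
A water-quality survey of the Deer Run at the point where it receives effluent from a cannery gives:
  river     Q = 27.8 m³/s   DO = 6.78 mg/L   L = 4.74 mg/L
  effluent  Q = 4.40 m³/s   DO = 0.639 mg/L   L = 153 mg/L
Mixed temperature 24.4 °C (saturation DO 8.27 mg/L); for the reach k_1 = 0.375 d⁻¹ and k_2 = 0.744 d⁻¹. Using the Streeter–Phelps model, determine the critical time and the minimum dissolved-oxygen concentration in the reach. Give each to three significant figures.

t_c ≈ 1.60 d; minimum DO ≈ 1.34 mg/L

Mixed DO = (27.8×6.78 + 4.40×0.639)/(27.8+4.40) = 191.3/32.20 = 5.941 mg/L.
Mixed L₀ = (27.8×4.74 + 4.40×153)/(32.20) = 805.0/32.20 = 25.00 mg/L.
Initial deficit D₀ = C_s − DO₀ = 8.27 − 5.941 = 2.329 mg/L.
t_c = (1/0.3690) ln[(0.744/0.375)(1 − 2.329×0.3690/(0.375×25.00))] = 2.710 × ln(1.802) = 1.596 d.
D_c = (0.375/0.744) × 25.00 × e^(−0.375×1.596) = 0.5040 × 25.00 × 0.5496 = 6.925 mg/L.
Minimum DO = 8.27 − 6.925 = 1.345 mg/L.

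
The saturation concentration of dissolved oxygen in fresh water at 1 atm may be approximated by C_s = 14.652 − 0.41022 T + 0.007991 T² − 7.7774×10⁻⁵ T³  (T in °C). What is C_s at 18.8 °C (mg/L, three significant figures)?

C_s = 14.652 − 0.41022×18.8 + 0.007991×18.8² − 7.7774×10⁻⁵×18.8³ = 9.247 mg/L.

C_s ≈ 9.25 mg/L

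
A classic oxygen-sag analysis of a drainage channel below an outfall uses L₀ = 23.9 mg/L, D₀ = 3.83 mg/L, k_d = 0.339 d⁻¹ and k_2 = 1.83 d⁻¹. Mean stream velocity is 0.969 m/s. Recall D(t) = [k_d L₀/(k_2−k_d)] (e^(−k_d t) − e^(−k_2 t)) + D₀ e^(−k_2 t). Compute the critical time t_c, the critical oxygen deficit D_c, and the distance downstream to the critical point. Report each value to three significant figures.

t_c = [1/(k_2−k_d)] ln[(k_2/k_d)(1 − D₀(k_2−k_d)/(k_d L₀))]
= [1/(1.83−0.339)] ln[(1.83/0.339)(1 − 3.83×1.491/(0.339×23.9))]
= (1/1.491) ln[5.398 × 0.2952] = 0.6707 × ln(1.593) = 0.6707 × 0.4659 = 0.3125 d.
L(t_c) = L₀ e^(−k_d t_c) = 23.9 × 0.8995 = 21.50 mg/L, and at the critical point k_2 D_c = k_d L, so D_c = (0.339/1.83) × 21.50 = 3.982 mg/L.
x_c = v t_c = 0.969 m/s × 0.3125 d × 86400 s/d = 26160 m ≈ 26.2 km.

t_c ≈ 0.312 d; D_c ≈ 3.98 mg/L; x_c ≈ 26.2 km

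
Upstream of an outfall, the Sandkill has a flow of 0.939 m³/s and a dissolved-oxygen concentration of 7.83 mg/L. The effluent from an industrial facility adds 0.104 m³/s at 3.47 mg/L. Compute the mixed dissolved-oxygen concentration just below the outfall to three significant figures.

Flow-weighted mixing: C = (Q_r C_r + Q_w C_w)/(Q_r + Q_w)
= (0.939×7.83 + 0.104×3.47)/(0.939 + 0.104) = 7.713/1.043 = 7.395 mg/L.

7.40 mg/L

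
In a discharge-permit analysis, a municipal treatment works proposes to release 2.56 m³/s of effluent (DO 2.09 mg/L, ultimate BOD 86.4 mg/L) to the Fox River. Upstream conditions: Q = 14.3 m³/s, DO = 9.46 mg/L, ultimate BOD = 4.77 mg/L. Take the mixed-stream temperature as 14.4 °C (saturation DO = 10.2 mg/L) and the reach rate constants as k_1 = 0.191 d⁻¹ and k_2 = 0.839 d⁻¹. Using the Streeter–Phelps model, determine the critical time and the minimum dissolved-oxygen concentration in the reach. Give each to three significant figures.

t_c ≈ 1.58 d; minimum DO ≈ 7.31 mg/L

Mixed DO = (14.3×9.46 + 2.56×2.09)/(14.3+2.56) = 140.6/16.86 = 8.341 mg/L.
Mixed L₀ = (14.3×4.77 + 2.56×86.4)/(16.86) = 289.4/16.86 = 17.16 mg/L.
Initial deficit D₀ = C_s − DO₀ = 10.2 − 8.341 = 1.859 mg/L.
t_c = (1/0.6480) ln[(0.839/0.191)(1 − 1.859×0.6480/(0.191×17.16))] = 1.543 × ln(2.779) = 1.577 d.
D_c = (0.191/0.839) × 17.16 × e^(−0.191×1.577) = 0.2277 × 17.16 × 0.7399 = 2.891 mg/L.
Minimum DO = 10.2 − 2.891 = 7.309 mg/L.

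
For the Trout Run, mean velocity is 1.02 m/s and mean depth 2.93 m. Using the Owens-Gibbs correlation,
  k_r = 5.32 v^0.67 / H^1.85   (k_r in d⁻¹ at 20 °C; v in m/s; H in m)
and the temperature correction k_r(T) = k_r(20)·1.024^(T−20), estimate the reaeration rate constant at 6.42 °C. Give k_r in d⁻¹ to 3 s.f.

k_r ≈ 0.535 d⁻¹

k_r(20) = 5.32 × 1.02^0.67 / 2.93^1.85 = 5.32 × 1.013 / 7.306 = 0.7379 d⁻¹.
k_r(6.42) = 0.7379 × 1.024^(6.42−20) = 0.7379 × 0.7246 = 0.5347 d⁻¹.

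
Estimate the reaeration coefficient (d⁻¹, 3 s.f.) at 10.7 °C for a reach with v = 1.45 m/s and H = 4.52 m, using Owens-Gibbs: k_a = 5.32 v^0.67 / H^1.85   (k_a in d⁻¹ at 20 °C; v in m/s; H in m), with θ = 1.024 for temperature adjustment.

k_a(20) = 5.32 × 1.45^0.67 / 4.52^1.85 = 5.32 × 1.283 / 16.29 = 0.4188 d⁻¹.
k_a(10.7) = 0.4188 × 1.024^(10.7−20) = 0.4188 × 0.8021 = 0.3359 d⁻¹.

k_a ≈ 0.336 d⁻¹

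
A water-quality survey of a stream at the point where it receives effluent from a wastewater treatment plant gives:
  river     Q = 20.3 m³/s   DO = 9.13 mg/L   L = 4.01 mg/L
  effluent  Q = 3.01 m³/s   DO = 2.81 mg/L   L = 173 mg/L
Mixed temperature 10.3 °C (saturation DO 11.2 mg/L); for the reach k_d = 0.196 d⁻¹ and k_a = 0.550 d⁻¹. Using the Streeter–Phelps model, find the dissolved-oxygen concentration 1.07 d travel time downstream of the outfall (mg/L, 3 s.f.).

DO ≈ 5.94 mg/L

Mixed DO = (20.3×9.13 + 3.01×2.81)/(20.3+3.01) = 193.8/23.31 = 8.314 mg/L.
Mixed L₀ = (20.3×4.01 + 3.01×173)/(23.31) = 602.1/23.31 = 25.83 mg/L.
Initial deficit D₀ = C_s − DO₀ = 11.2 − 8.314 = 2.886 mg/L.
D(1.07) = [0.196×25.83/(0.550−0.196)](e^(−0.196×1.07) − e^(−0.550×1.07)) + 2.886 e^(−0.550×1.07)
= 14.30 × (0.8108 − 0.5552) + 2.886 × 0.5552 = 5.259 mg/L.
DO = 11.2 − 5.259 = 5.941 mg/L.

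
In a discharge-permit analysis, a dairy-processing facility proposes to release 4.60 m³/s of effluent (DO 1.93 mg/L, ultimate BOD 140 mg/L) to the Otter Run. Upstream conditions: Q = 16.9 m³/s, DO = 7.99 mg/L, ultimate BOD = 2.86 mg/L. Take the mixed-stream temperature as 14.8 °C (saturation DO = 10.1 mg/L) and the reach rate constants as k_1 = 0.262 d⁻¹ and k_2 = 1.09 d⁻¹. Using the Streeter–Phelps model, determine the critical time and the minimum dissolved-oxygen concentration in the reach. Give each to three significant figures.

Mixed DO = (16.9×7.99 + 4.60×1.93)/(16.9+4.60) = 143.9/21.50 = 6.693 mg/L.
Mixed L₀ = (16.9×2.86 + 4.60×140)/(21.50) = 692.3/21.50 = 32.20 mg/L.
Initial deficit D₀ = C_s − DO₀ = 10.1 − 6.693 = 3.407 mg/L.
t_c = (1/0.8280) ln[(1.09/0.262)(1 − 3.407×0.8280/(0.262×32.20))] = 1.208 × ln(2.769) = 1.230 d.
D_c = (0.262/1.09) × 32.20 × e^(−0.262×1.230) = 0.2404 × 32.20 × 0.7245 = 5.608 mg/L.
Minimum DO = 10.1 − 5.608 = 4.492 mg/L.

t_c ≈ 1.23 d; minimum DO ≈ 4.49 mg/L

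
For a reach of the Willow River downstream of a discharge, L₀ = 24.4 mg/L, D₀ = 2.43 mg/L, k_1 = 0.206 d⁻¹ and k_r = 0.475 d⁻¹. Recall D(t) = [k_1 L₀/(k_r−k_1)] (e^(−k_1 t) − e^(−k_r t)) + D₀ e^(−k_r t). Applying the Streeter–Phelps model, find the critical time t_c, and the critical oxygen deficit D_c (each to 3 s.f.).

With k_r/k_1 = 2.306 and 1 − D₀(k_r−k_1)/(k_1 L₀) = 0.8700,
t_c = ln(2.306 × 0.8700) / (0.475 − 0.206) = ln(2.006) / 0.2690 = 0.6961/0.2690 = 2.588 d.
D_c = (k_1/k_r) L₀ e^(−k_1 t_c) = (0.206/0.475) × 24.4 × e^(−0.206×2.588) = 0.4337 × 24.4 × 0.5868 = 6.209 mg/L.

t_c ≈ 2.59 d; D_c ≈ 6.21 mg/L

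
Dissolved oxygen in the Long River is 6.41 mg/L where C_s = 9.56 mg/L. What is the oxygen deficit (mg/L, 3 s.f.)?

D = C_s − C = 9.56 − 6.41 = 3.15 mg/L.

D ≈ 3.15 mg/L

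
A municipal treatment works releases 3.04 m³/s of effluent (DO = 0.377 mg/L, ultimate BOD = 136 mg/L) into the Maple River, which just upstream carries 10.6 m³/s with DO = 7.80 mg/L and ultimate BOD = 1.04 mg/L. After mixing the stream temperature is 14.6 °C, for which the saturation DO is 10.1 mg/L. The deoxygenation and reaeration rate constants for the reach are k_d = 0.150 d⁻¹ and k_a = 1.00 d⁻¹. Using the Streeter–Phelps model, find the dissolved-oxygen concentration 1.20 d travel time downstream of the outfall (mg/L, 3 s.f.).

DO ≈ 5.98 mg/L

Mixed DO = (10.6×7.80 + 3.04×0.377)/(10.6+3.04) = 83.83/13.64 = 6.146 mg/L.
Mixed L₀ = (10.6×1.04 + 3.04×136)/(13.64) = 424.5/13.64 = 31.12 mg/L.
Initial deficit D₀ = C_s − DO₀ = 10.1 − 6.146 = 3.954 mg/L.
D(1.20) = [0.150×31.12/(1.00−0.150)](e^(−0.150×1.20) − e^(−1.00×1.20)) + 3.954 e^(−1.00×1.20)
= 5.492 × (0.8353 − 0.3012) + 3.954 × 0.3012 = 4.124 mg/L.
DO = 10.1 − 4.124 = 5.976 mg/L.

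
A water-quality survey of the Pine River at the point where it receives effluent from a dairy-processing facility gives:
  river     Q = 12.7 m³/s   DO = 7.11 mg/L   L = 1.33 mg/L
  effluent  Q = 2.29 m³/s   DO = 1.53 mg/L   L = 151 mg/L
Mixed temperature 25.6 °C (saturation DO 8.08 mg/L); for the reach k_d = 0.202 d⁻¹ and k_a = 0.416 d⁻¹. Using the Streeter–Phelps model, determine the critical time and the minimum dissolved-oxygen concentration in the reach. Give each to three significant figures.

t_c ≈ 2.99 d; minimum DO ≈ 1.65 mg/L

Mixed DO = (12.7×7.11 + 2.29×1.53)/(12.7+2.29) = 93.80/14.99 = 6.258 mg/L.
Mixed L₀ = (12.7×1.33 + 2.29×151)/(14.99) = 362.7/14.99 = 24.19 mg/L.
Initial deficit D₀ = C_s − DO₀ = 8.08 − 6.258 = 1.822 mg/L.
t_c = (1/0.2140) ln[(0.416/0.202)(1 − 1.822×0.2140/(0.202×24.19))] = 4.673 × ln(1.895) = 2.987 d.
D_c = (0.202/0.416) × 24.19 × e^(−0.202×2.987) = 0.4856 × 24.19 × 0.5469 = 6.426 mg/L.
Minimum DO = 8.08 − 6.426 = 1.654 mg/L.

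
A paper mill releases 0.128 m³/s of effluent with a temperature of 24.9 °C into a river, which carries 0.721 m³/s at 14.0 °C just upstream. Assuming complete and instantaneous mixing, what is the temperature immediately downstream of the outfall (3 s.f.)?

Flow-weighted mixing: C = (Q_r C_r + Q_w C_w)/(Q_r + Q_w)
= (0.721×14.0 + 0.128×24.9)/(0.721 + 0.128) = 13.28/0.8490 = 15.64 °C.

15.6 °C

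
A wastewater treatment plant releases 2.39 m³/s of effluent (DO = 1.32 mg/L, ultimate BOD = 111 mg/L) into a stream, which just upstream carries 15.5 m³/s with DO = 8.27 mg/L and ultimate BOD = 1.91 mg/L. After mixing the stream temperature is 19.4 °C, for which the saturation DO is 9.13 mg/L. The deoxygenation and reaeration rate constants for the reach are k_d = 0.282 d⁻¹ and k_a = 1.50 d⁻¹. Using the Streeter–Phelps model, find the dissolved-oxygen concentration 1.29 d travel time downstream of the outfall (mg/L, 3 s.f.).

DO ≈ 6.77 mg/L

Mixed DO = (15.5×8.27 + 2.39×1.32)/(15.5+2.39) = 131.3/17.89 = 7.342 mg/L.
Mixed L₀ = (15.5×1.91 + 2.39×111)/(17.89) = 294.9/17.89 = 16.48 mg/L.
Initial deficit D₀ = C_s − DO₀ = 9.13 − 7.342 = 1.788 mg/L.
D(1.29) = [0.282×16.48/(1.50−0.282)](e^(−0.282×1.29) − e^(−1.50×1.29)) + 1.788 e^(−1.50×1.29)
= 3.816 × (0.6950 − 0.1444) + 1.788 × 0.1444 = 2.360 mg/L.
DO = 9.13 − 2.360 = 6.770 mg/L.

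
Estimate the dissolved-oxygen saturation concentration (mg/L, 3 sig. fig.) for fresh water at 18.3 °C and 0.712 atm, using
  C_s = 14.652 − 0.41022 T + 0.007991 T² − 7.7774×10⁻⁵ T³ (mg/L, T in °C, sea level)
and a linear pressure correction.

At sea level: C_s = 14.652 − 0.41022×18.3 + 0.007991×18.3² − 7.7774×10⁻⁵×18.3³ = 9.344 mg/L.
Pressure correction: C_s' = 9.344 × 0.712 = 6.653 mg/L.

C_s ≈ 6.65 mg/L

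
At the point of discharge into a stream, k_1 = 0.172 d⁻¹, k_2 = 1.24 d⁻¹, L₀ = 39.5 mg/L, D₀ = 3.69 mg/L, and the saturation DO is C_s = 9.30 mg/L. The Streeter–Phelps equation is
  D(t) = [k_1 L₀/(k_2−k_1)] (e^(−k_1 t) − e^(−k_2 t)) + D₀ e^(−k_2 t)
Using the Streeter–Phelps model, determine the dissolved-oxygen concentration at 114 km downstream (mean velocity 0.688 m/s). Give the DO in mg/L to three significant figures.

Travel time t = x/v = 114 km / (0.688 m/s) = 114000 m / 0.688 m/s = 165700 s = 1.918 d.
k_1 L₀/(k_2−k_1) = 0.172×39.5/(1.24−0.172) = 6.794/1.068 = 6.361 mg/L.
e^(−k_1 t) = e^(−0.172×1.918) = 0.7190; e^(−k_2 t) = e^(−1.24×1.918) = 0.09273.
D = 6.361 × (0.7190 − 0.09273) + 3.69 × 0.09273 = 3.984 + 0.3422 = 4.326 mg/L.
DO = C_s − D = 9.30 − 4.326 = 4.974 mg/L.

DO ≈ 4.97 mg/L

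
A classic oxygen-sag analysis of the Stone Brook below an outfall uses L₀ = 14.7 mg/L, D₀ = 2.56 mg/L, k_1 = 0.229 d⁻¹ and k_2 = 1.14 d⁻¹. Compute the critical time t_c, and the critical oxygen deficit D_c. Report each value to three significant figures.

t_c ≈ 0.466 d; D_c ≈ 2.65 mg/L

t_c = [1/(k_2−k_1)] ln[(k_2/k_1)(1 − D₀(k_2−k_1)/(k_1 L₀))]
= [1/(1.14−0.229)] ln[(1.14/0.229)(1 − 2.56×0.9110/(0.229×14.7))]
= (1/0.9110) ln[4.978 × 0.3072] = 1.098 × ln(1.529) = 1.098 × 0.4248 = 0.4663 d.
L(t_c) = L₀ e^(−k_1 t_c) = 14.7 × 0.8987 = 13.21 mg/L, and at the critical point k_2 D_c = k_1 L, so D_c = (0.229/1.14) × 13.21 = 2.654 mg/L.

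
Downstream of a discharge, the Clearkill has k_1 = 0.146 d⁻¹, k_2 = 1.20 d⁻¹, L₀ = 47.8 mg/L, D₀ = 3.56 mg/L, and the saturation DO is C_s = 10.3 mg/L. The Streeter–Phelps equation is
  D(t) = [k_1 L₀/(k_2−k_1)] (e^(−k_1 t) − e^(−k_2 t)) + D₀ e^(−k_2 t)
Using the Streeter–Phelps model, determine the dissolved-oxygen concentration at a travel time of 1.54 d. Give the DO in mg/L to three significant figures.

k_1 L₀/(k_2−k_1) = 0.146×47.8/(1.20−0.146) = 6.979/1.054 = 6.621 mg/L.
e^(−k_1 t) = e^(−0.146×1.540) = 0.7986; e^(−k_2 t) = e^(−1.20×1.540) = 0.1576.
D = 6.621 × (0.7986 − 0.1576) + 3.56 × 0.1576 = 4.245 + 0.5609 = 4.806 mg/L.
DO = C_s − D = 10.3 − 4.806 = 5.494 mg/L.

DO ≈ 5.49 mg/L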